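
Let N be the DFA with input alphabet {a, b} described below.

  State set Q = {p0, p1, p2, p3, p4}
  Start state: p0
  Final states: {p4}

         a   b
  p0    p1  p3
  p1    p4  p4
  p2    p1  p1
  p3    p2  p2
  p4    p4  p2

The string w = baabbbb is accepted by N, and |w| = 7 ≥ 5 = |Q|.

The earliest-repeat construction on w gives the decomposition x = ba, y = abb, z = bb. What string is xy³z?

baabbabbabbbb

xy^3z = ba·abb·abb·abb·bb = baabbabbabbbb.
Reading y = abb takes N from p2 back to p2, so after x·y·y·y the machine is still in p2, and z then leads to the accepting state p4. Hence baabbabbabbbb ∈ L(N).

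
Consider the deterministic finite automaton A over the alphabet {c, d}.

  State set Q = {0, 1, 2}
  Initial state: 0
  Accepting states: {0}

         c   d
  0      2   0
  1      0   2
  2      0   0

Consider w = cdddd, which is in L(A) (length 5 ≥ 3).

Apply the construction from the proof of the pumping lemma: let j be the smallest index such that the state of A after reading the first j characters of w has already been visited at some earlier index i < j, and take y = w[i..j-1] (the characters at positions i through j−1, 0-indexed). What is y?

cd

Run of A on w = c d d d d:
  step 0: 0  (start)
  step 1: 2  (read c: 0→2)
  step 2: 0  (read d: 2→0)   ← first repeat (0 seen earlier)
  step 3: 0  (read d: 0→0)
  step 4: 0  (read d: 0→0)
  step 5: 0  (read d: 0→0)

So i = 0, j = 2, giving x = w[0:0] = ε, y = w[0:2] = cd, z = w[2:5] = ddd.
Check: |xy| = 2 ≤ 3 and |y| = 2 ≥ 1. Reading y takes A from 0 back to 0, so every xyⁱz is accepted.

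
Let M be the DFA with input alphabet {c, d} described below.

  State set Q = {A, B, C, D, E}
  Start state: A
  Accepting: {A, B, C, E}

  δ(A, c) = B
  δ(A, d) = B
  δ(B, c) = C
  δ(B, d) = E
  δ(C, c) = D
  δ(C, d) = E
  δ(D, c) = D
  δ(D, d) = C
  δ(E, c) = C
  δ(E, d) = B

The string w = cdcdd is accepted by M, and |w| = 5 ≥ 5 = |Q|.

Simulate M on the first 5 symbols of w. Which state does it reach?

B

State sequence: A -c-> B -d-> E -c-> C -d-> E -d-> B

After reading 5 characters, M is in state B.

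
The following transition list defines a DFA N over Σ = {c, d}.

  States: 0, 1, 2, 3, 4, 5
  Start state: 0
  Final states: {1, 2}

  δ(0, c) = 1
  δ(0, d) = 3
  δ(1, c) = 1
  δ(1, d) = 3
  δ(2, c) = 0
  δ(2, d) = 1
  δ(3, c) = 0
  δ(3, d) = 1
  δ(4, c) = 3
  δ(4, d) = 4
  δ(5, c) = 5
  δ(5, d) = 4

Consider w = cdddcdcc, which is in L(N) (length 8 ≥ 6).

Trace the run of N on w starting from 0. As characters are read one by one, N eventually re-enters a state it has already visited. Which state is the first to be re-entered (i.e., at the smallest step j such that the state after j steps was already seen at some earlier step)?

State sequence: 0 -c-> 1 -d-> 3 -d-> 1 -d-> 3 -c-> 0 -d-> 3 -c-> 0 -c-> 1
First repeat at step 3: 1 was already visited.

The earliest repeat is at step j = 3: N is in 1, which it already visited at step i = 1.
The DFA has 6 states, so the proof of the pumping lemma guarantees a repeated state among the first 6+1 visited; the segment between the two visits is the pumpable y.

1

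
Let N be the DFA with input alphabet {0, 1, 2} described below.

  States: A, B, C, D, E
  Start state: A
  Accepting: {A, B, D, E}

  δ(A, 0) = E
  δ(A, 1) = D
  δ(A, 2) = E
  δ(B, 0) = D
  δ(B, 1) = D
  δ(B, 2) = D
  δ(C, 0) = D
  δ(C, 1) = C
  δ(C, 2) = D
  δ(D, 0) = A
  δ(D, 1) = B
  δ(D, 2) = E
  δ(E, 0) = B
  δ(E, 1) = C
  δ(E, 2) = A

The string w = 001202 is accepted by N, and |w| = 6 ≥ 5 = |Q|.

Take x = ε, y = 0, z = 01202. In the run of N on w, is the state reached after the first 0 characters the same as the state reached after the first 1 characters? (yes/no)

no

State sequence: A -0-> E

After x (step 0): A. After xy (step 1): E.
They differ (A ≠ E), so y is not a cycle from the state after x; this split is not the one the pumping-lemma construction produces, and pumping y need not keep the string in L(N).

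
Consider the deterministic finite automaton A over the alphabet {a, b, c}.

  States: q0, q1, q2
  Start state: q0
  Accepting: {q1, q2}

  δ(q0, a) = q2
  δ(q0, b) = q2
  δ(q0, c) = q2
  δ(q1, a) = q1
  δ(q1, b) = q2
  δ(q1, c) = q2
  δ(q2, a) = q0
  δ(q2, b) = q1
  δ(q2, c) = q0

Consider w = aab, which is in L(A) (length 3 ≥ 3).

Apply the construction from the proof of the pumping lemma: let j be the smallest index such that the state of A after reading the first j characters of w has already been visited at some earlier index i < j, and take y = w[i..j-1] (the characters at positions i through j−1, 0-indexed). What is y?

aa

State sequence: q0 -a-> q2 -a-> q0 -b-> q2
First repeat at step 2: q0 was already visited.

So i = 0, j = 2, giving x = w[0:0] = ε, y = w[0:2] = aa, z = w[2:3] = b.
Check: |xy| = 2 ≤ 3 and |y| = 2 ≥ 1. Reading y takes A from q0 back to q0, so every xyⁱz is accepted.
With |Q| = 3, pigeonhole forces a state repeat no later than step 3; the substring read between the first and second visits to that state can be pumped.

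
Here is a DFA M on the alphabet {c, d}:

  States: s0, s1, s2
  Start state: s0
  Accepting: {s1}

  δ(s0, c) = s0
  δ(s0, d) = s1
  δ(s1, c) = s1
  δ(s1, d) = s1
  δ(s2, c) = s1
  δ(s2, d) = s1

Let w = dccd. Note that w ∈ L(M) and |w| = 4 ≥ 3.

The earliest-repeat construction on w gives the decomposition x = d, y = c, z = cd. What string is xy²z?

dcccd

xy^2z = d·c·c·cd = dcccd.
Reading y = c takes M from s1 back to s1, so after x·y·y the machine is still in s1, and z then leads to the accepting state s1. Hence dcccd ∈ L(M).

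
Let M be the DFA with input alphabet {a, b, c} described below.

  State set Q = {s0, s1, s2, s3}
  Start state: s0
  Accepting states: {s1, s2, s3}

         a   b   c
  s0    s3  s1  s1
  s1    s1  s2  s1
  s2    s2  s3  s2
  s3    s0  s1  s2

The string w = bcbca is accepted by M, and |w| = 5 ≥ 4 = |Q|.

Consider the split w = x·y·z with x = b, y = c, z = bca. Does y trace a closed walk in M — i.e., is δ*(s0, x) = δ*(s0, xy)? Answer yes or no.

State sequence: s0 -b-> s1 -c-> s1

After x (step 1): s1. After xy (step 2): s1.
They match, so y = c drives M around a cycle from s1 back to itself; pumping y any number of times keeps M in s1 before reading z, and xyⁱz ∈ L(M) for every i ≥ 0.

yes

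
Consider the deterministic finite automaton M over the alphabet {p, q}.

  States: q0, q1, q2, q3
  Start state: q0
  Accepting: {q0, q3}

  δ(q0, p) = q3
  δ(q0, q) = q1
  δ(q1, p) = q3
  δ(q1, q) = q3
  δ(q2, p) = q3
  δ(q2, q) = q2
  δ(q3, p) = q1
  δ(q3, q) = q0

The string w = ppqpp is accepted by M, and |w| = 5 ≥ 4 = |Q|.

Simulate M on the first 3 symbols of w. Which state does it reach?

State sequence: q0 -p-> q3 -p-> q1 -q-> q3

After reading 3 characters, M is in state q3.

q3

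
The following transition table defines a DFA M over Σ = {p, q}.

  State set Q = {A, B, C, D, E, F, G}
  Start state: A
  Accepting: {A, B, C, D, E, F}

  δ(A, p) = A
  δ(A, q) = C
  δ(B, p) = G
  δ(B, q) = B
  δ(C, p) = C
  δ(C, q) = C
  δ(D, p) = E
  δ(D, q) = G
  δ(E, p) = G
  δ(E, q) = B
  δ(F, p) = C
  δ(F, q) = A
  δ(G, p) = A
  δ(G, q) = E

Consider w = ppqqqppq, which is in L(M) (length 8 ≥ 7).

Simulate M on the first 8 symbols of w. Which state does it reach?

Run of M on the first 8 characters of w = p p q q q p p q:
  step 0: A  (start)
  step 1: A  (read p: A→A)
  step 2: A  (read p: A→A)
  step 3: C  (read q: A→C)
  step 4: C  (read q: C→C)
  step 5: C  (read q: C→C)
  step 6: C  (read p: C→C)
  step 7: C  (read p: C→C)
  step 8: C  (read q: C→C)

After reading 8 characters, M is in state C.

C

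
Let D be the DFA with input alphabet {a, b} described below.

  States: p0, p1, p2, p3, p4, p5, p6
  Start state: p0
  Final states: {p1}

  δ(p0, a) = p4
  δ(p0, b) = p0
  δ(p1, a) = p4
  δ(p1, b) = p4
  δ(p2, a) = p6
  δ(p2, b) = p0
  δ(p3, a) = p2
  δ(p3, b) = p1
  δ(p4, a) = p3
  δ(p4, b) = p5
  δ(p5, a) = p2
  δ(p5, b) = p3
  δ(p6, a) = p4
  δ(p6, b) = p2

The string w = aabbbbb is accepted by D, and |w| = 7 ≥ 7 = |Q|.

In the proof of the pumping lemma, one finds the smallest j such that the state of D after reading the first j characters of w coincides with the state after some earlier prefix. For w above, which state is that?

State sequence: p0 -a-> p4 -a-> p3 -b-> p1 -b-> p4 -b-> p5 -b-> p3 -b-> p1
First repeat at step 4: p4 was already visited.

The earliest repeat is at step j = 4: D is in p4, which it already visited at step i = 1.
The DFA has 7 states, so the proof of the pumping lemma guarantees a repeated state among the first 7+1 visited; the segment between the two visits is the pumpable y.

p4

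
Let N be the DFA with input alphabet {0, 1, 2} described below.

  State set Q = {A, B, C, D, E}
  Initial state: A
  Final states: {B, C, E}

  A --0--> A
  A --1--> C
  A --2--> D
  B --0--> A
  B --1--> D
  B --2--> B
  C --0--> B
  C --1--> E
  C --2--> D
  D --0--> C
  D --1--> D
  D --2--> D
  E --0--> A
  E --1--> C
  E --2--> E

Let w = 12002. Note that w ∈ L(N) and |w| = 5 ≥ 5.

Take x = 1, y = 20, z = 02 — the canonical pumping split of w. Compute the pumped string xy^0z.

102

xy⁰z = xz = 1·02 = 102.
Reading y = 20 takes N from C back to C, so after x the machine is still in C, and z then leads to the accepting state B. Hence 102 ∈ L(N).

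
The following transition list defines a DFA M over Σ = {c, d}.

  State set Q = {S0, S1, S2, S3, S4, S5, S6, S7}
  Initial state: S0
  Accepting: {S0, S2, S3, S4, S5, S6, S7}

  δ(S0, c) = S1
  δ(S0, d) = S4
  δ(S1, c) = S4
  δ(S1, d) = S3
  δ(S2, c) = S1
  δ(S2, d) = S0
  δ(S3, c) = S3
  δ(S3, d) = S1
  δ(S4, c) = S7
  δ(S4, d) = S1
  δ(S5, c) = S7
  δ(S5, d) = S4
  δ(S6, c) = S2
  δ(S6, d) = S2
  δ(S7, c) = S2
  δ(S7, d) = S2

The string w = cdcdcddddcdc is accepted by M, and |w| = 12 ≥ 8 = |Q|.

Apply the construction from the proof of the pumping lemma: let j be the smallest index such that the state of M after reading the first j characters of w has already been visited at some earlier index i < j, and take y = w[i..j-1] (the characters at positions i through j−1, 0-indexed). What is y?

State sequence: S0 -c-> S1 -d-> S3 -c-> S3 -d-> S1 -c-> S4 -d-> S1 -d-> S3 -d-> S1 -d-> S3 -c-> S3 -d-> S1 -c-> S4
First repeat at step 3: S3 was already visited.

So i = 2, j = 3, giving x = w[0:2] = cd, y = w[2:3] = c, z = w[3:12] = dcddddcdc.
Check: |xy| = 3 ≤ 8 and |y| = 1 ≥ 1. Reading y takes M from S3 back to S3, so every xyⁱz is accepted.

c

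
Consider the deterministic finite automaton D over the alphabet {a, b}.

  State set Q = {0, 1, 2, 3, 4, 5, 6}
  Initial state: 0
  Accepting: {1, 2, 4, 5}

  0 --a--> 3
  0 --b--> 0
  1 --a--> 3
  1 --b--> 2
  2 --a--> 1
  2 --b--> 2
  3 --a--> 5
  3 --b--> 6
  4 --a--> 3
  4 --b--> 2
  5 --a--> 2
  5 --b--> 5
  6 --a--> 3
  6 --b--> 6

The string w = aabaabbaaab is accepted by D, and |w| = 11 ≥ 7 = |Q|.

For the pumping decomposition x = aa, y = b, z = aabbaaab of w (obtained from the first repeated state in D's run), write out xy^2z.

aabbaabbaaab

xy^2z = aa·b·b·aabbaaab = aabbaabbaaab.
Reading y = b takes D from 5 back to 5, so after x·y·y the machine is still in 5, and z then leads to the accepting state 5. Hence aabbaabbaaab ∈ L(D).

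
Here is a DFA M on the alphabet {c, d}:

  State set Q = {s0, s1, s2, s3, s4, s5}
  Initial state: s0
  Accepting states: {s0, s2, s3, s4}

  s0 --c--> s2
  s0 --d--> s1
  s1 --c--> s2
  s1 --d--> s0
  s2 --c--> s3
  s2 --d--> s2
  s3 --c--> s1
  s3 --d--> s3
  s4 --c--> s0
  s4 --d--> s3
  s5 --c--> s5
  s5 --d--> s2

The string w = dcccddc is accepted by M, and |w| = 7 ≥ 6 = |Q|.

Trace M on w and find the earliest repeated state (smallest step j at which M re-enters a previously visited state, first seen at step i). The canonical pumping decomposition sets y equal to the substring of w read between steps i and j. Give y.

ccc

Run of M on w = d c c c d d c:
  step 0: s0  (start)
  step 1: s1  (read d: s0→s1)
  step 2: s2  (read c: s1→s2)
  step 3: s3  (read c: s2→s3)
  step 4: s1  (read c: s3→s1)   ← first repeat (s1 seen earlier)
  step 5: s0  (read d: s1→s0)
  step 6: s1  (read d: s0→s1)
  step 7: s2  (read c: s1→s2)

So i = 1, j = 4, giving x = w[0:1] = d, y = w[1:4] = ccc, z = w[4:7] = ddc.
Check: |xy| = 4 ≤ 6 and |y| = 3 ≥ 1. Reading y takes M from s1 back to s1, so every xyⁱz is accepted.
Pumping length from the standard proof: p = 6 (the number of states). The repeated state found above gives |xy| = j ≤ 6 and |y| = j − i ≥ 1.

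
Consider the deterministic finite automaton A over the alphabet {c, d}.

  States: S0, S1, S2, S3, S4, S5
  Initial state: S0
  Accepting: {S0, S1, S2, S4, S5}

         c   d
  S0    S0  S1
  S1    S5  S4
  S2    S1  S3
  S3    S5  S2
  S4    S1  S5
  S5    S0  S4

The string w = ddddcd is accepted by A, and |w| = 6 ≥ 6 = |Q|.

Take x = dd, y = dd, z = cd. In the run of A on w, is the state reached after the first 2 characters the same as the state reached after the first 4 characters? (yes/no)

yes

State sequence: S0 -d-> S1 -d-> S4 -d-> S5 -d-> S4

After x (step 2): S4. After xy (step 4): S4.
They match, so y = dd drives A around a cycle from S4 back to itself; pumping y any number of times keeps A in S4 before reading z, and xyⁱz ∈ L(A) for every i ≥ 0.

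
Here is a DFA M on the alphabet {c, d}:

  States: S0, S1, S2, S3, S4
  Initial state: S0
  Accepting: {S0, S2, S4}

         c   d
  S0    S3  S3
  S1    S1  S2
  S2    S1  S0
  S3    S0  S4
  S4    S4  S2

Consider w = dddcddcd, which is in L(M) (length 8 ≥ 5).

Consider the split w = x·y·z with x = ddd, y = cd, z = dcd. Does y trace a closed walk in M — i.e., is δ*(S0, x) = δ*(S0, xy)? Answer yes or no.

State sequence: S0 -d-> S3 -d-> S4 -d-> S2 -c-> S1 -d-> S2

After x (step 3): S2. After xy (step 5): S2.
They match, so y = cd drives M around a cycle from S2 back to itself; pumping y any number of times keeps M in S2 before reading z, and xyⁱz ∈ L(M) for every i ≥ 0.

yes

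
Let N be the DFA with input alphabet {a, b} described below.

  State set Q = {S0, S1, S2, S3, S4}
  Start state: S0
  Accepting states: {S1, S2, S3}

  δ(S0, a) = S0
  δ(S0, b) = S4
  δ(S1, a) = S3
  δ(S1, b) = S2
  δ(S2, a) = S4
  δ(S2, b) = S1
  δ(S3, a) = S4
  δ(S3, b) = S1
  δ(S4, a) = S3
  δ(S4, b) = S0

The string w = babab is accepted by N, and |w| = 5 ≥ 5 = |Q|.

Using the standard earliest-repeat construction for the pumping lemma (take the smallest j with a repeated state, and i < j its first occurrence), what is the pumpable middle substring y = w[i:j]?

State sequence: S0 -b-> S4 -a-> S3 -b-> S1 -a-> S3 -b-> S1
First repeat at step 4: S3 was already visited.

So i = 2, j = 4, giving x = w[0:2] = ba, y = w[2:4] = ba, z = w[4:5] = b.
Check: |xy| = 4 ≤ 5 and |y| = 2 ≥ 1. Reading y takes N from S3 back to S3, so every xyⁱz is accepted.
With |Q| = 5, pigeonhole forces a state repeat no later than step 5; the substring read between the first and second visits to that state can be pumped.

ba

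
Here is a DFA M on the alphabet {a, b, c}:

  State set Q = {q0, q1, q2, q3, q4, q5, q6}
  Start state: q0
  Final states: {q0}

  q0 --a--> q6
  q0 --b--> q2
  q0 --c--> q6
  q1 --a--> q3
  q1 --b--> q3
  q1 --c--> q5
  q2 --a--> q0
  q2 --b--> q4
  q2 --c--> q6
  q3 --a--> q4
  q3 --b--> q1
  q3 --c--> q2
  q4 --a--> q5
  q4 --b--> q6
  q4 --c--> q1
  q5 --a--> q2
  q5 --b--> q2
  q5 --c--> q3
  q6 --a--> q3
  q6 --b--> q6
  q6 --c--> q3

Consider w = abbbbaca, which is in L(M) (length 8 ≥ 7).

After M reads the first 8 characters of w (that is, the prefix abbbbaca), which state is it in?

Run of M on the first 8 characters of w = a b b b b a c a:
  step 0: q0  (start)
  step 1: q6  (read a: q0→q6)
  step 2: q6  (read b: q6→q6)
  step 3: q6  (read b: q6→q6)
  step 4: q6  (read b: q6→q6)
  step 5: q6  (read b: q6→q6)
  step 6: q3  (read a: q6→q3)
  step 7: q2  (read c: q3→q2)
  step 8: q0  (read a: q2→q0)

After reading 8 characters, M is in state q0.

q0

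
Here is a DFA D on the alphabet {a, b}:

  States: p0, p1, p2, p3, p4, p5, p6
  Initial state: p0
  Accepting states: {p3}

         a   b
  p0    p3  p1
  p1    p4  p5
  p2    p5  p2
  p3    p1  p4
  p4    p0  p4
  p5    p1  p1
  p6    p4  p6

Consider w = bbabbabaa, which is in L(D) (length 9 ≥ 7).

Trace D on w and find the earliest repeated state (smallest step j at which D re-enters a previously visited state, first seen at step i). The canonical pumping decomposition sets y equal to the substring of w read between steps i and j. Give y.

State sequence: p0 -b-> p1 -b-> p5 -a-> p1 -b-> p5 -b-> p1 -a-> p4 -b-> p4 -a-> p0 -a-> p3
First repeat at step 3: p1 was already visited.

So i = 1, j = 3, giving x = w[0:1] = b, y = w[1:3] = ba, z = w[3:9] = bbabaa.
Check: |xy| = 3 ≤ 7 and |y| = 2 ≥ 1. Reading y takes D from p1 back to p1, so every xyⁱz is accepted.
The DFA has 7 states, so the proof of the pumping lemma guarantees a repeated state among the first 7+1 visited; the segment between the two visits is the pumpable y.

ba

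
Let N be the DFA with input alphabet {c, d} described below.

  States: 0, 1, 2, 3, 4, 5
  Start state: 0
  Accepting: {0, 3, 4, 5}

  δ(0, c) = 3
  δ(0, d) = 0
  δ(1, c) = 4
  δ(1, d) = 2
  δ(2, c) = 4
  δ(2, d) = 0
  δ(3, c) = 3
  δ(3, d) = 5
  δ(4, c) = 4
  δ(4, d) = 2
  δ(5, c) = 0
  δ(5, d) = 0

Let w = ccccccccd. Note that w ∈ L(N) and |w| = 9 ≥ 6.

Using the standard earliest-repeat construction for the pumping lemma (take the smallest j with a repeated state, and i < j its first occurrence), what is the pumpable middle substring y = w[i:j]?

c

State sequence: 0 -c-> 3 -c-> 3 -c-> 3 -c-> 3 -c-> 3 -c-> 3 -c-> 3 -c-> 3 -d-> 5
First repeat at step 2: 3 was already visited.

So i = 1, j = 2, giving x = w[0:1] = c, y = w[1:2] = c, z = w[2:9] = ccccccd.
Check: |xy| = 2 ≤ 6 and |y| = 1 ≥ 1. Reading y takes N from 3 back to 3, so every xyⁱz is accepted.
With |Q| = 6, pigeonhole forces a state repeat no later than step 6; the substring read between the first and second visits to that state can be pumped.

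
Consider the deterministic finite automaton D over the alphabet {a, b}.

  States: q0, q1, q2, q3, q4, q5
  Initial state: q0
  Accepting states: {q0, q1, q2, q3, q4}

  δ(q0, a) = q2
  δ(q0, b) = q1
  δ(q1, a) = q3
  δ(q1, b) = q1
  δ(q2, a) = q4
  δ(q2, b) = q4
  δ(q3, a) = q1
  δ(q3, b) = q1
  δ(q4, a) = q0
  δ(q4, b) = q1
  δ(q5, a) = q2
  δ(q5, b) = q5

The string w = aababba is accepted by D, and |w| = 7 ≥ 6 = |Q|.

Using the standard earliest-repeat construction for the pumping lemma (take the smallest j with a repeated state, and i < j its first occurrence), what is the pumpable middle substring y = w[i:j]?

ab

Run of D on w = a a b a b b a:
  step 0: q0  (start)
  step 1: q2  (read a: q0→q2)
  step 2: q4  (read a: q2→q4)
  step 3: q1  (read b: q4→q1)
  step 4: q3  (read a: q1→q3)
  step 5: q1  (read b: q3→q1)   ← first repeat (q1 seen earlier)
  step 6: q1  (read b: q1→q1)
  step 7: q3  (read a: q1→q3)

So i = 3, j = 5, giving x = w[0:3] = aab, y = w[3:5] = ab, z = w[5:7] = ba.
Check: |xy| = 5 ≤ 6 and |y| = 2 ≥ 1. Reading y takes D from q1 back to q1, so every xyⁱz is accepted.
The DFA has 6 states, so the proof of the pumping lemma guarantees a repeated state among the first 6+1 visited; the segment between the two visits is the pumpable y.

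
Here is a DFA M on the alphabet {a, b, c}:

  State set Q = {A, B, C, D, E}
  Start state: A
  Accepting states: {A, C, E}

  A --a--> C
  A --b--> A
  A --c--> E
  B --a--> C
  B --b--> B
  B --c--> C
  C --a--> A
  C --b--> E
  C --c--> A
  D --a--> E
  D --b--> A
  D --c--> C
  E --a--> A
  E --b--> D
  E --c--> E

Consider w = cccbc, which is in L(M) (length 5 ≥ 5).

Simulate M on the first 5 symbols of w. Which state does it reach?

State sequence: A -c-> E -c-> E -c-> E -b-> D -c-> C

After reading 5 characters, M is in state C.

C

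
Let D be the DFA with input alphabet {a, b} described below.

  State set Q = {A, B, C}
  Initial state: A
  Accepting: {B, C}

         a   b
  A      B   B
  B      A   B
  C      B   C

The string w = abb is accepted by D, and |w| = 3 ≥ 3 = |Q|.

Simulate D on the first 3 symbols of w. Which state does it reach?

B

State sequence: A -a-> B -b-> B -b-> B

After reading 3 characters, D is in state B.
(This kind of state-tracing is the core of the pumping-lemma construction: with 3 states, pigeonhole forces a repeat within the first 3 steps.)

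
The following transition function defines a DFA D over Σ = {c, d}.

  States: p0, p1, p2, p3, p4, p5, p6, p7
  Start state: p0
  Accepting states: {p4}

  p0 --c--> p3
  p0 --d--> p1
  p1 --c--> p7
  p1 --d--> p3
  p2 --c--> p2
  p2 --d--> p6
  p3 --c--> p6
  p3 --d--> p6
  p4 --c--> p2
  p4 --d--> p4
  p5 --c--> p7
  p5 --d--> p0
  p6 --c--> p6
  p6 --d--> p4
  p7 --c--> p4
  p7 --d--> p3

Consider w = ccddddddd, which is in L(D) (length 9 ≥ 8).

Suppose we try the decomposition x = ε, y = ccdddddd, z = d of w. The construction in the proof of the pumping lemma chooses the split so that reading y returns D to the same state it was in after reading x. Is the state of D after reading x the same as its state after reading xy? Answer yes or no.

Run of D on the first 8 characters of w = c c d d d d d d:
  step 0: p0  (start)
  step 1: p3  (read c: p0→p3)
  step 2: p6  (read c: p3→p6)
  step 3: p4  (read d: p6→p4)
  step 4: p4  (read d: p4→p4)
  step 5: p4  (read d: p4→p4)
  step 6: p4  (read d: p4→p4)
  step 7: p4  (read d: p4→p4)
  step 8: p4  (read d: p4→p4)

After x (step 0): p0. After xy (step 8): p4.
They differ (p0 ≠ p4), so y is not a cycle from the state after x; this split is not the one the pumping-lemma construction produces, and pumping y need not keep the string in L(D).

no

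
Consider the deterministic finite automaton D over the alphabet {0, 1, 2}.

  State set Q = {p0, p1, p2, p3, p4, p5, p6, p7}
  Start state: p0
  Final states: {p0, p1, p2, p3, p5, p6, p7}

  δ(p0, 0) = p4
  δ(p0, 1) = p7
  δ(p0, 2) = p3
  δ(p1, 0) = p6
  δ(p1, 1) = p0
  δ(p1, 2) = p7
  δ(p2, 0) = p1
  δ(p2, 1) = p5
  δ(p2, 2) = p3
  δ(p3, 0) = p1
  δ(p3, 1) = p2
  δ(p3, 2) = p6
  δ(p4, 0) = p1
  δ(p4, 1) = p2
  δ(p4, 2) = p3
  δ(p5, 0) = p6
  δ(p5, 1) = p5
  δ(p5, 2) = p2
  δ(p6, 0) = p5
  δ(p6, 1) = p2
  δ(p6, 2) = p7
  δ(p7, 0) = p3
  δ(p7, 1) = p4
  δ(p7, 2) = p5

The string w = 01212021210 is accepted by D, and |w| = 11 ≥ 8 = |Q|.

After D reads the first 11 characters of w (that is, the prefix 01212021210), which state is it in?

State sequence: p0 -0-> p4 -1-> p2 -2-> p3 -1-> p2 -2-> p3 -0-> p1 -2-> p7 -1-> p4 -2-> p3 -1-> p2 -0-> p1

After reading 11 characters, D is in state p1.

p1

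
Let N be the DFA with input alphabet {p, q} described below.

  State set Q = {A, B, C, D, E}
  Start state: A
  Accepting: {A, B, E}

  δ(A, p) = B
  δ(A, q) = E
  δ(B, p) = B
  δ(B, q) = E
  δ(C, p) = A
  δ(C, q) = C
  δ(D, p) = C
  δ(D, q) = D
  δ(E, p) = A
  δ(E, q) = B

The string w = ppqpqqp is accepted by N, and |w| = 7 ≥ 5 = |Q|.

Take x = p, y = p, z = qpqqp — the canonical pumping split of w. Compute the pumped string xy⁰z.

pqpqqp

xy⁰z = xz = p·qpqqp = pqpqqp.
Reading y = p takes N from B back to B, so after x the machine is still in B, and z then leads to the accepting state B. Hence pqpqqp ∈ L(N).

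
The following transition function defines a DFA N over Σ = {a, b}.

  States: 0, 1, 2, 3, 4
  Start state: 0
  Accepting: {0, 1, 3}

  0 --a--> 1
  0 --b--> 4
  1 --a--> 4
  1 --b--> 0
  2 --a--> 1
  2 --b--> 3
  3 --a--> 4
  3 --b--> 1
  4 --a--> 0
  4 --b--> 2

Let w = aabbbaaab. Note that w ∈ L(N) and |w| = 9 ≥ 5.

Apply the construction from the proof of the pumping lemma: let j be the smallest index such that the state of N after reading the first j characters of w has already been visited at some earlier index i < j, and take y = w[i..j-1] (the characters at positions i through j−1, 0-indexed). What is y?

abbb

State sequence: 0 -a-> 1 -a-> 4 -b-> 2 -b-> 3 -b-> 1 -a-> 4 -a-> 0 -a-> 1 -b-> 0
First repeat at step 5: 1 was already visited.

So i = 1, j = 5, giving x = w[0:1] = a, y = w[1:5] = abbb, z = w[5:9] = aaab.
Check: |xy| = 5 ≤ 5 and |y| = 4 ≥ 1. Reading y takes N from 1 back to 1, so every xyⁱz is accepted.
Since N has 5 states, any run of length ≥ 5 visits 5+1 states, so by pigeonhole some state repeats within the first 5 steps — that repeat gives the pumpable loop.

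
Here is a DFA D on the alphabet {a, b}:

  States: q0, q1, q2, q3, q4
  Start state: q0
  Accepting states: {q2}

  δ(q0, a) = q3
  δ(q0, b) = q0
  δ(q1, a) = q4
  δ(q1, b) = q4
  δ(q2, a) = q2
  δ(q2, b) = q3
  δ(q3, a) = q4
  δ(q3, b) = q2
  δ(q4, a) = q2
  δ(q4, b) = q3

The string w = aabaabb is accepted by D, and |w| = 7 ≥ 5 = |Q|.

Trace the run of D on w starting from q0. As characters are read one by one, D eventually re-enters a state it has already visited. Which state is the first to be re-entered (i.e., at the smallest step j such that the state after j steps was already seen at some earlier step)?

State sequence: q0 -a-> q3 -a-> q4 -b-> q3 -a-> q4 -a-> q2 -b-> q3 -b-> q2
First repeat at step 3: q3 was already visited.

The earliest repeat is at step j = 3: D is in q3, which it already visited at step i = 1.
The DFA has 5 states, so the proof of the pumping lemma guarantees a repeated state among the first 5+1 visited; the segment between the two visits is the pumpable y.

q3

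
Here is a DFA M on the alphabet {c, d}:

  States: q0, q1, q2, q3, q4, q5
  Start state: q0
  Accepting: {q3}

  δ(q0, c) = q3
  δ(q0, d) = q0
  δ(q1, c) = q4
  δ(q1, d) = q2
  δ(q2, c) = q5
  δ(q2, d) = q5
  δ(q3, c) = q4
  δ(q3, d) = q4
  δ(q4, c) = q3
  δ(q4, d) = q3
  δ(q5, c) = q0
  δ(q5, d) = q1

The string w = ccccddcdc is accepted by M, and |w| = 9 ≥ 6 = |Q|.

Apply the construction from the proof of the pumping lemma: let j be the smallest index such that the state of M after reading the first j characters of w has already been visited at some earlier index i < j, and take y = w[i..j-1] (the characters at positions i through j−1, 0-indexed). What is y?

cc

State sequence: q0 -c-> q3 -c-> q4 -c-> q3 -c-> q4 -d-> q3 -d-> q4 -c-> q3 -d-> q4 -c-> q3
First repeat at step 3: q3 was already visited.

So i = 1, j = 3, giving x = w[0:1] = c, y = w[1:3] = cc, z = w[3:9] = cddcdc.
Check: |xy| = 3 ≤ 6 and |y| = 2 ≥ 1. Reading y takes M from q3 back to q3, so every xyⁱz is accepted.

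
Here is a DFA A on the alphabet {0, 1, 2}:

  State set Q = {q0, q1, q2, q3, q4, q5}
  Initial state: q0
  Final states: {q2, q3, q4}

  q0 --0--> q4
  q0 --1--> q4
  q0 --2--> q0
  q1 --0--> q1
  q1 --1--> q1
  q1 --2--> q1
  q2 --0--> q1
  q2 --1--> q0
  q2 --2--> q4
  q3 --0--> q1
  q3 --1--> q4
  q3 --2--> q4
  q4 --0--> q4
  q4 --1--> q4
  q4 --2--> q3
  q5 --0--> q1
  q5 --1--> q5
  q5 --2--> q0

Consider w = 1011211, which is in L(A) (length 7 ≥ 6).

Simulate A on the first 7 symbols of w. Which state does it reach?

q4

Run of A on the first 7 characters of w = 1 0 1 1 2 1 1:
  step 0: q0  (start)
  step 1: q4  (read 1: q0→q4)
  step 2: q4  (read 0: q4→q4)
  step 3: q4  (read 1: q4→q4)
  step 4: q4  (read 1: q4→q4)
  step 5: q3  (read 2: q4→q3)
  step 6: q4  (read 1: q3→q4)
  step 7: q4  (read 1: q4→q4)

After reading 7 characters, A is in state q4.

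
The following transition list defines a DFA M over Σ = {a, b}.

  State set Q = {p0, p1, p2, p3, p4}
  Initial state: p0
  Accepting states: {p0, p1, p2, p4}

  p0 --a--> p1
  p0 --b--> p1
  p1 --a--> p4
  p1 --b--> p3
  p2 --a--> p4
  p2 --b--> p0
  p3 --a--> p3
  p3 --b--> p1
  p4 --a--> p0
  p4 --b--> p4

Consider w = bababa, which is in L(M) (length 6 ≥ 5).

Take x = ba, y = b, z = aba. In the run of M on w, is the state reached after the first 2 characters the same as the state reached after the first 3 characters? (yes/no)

yes

Run of M on the first 3 characters of w = b a b:
  step 0: p0  (start)
  step 1: p1  (read b: p0→p1)
  step 2: p4  (read a: p1→p4)
  step 3: p4  (read b: p4→p4)

After x (step 2): p4. After xy (step 3): p4.
They match, so y = b drives M around a cycle from p4 back to itself; pumping y any number of times keeps M in p4 before reading z, and xyⁱz ∈ L(M) for every i ≥ 0.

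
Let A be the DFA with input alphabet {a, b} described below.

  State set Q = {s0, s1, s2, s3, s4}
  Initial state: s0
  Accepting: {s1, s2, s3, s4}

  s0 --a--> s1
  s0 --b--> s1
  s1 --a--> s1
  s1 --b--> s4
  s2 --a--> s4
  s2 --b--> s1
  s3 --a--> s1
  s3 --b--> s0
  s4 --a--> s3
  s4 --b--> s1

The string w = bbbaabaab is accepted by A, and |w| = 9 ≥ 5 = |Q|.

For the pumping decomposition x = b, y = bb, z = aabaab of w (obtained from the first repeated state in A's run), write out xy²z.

xy^2z = b·bb·bb·aabaab = bbbbbaabaab.
Reading y = bb takes A from s1 back to s1, so after x·y·y the machine is still in s1, and z then leads to the accepting state s4. Hence bbbbbaabaab ∈ L(A).

bbbbbaabaab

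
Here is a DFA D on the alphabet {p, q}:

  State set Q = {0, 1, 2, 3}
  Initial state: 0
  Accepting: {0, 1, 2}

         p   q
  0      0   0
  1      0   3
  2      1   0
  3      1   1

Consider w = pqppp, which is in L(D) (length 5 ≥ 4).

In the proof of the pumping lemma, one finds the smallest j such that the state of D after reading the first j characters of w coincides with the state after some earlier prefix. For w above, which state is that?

Run of D on w = p q p p p:
  step 0: 0  (start)
  step 1: 0  (read p: 0→0)   ← first repeat (0 seen earlier)
  step 2: 0  (read q: 0→0)
  step 3: 0  (read p: 0→0)
  step 4: 0  (read p: 0→0)
  step 5: 0  (read p: 0→0)

The earliest repeat is at step j = 1: D is in 0, which it already visited at step i = 0.
Pumping length from the standard proof: p = 4 (the number of states). The repeated state found above gives |xy| = j ≤ 4 and |y| = j − i ≥ 1.

0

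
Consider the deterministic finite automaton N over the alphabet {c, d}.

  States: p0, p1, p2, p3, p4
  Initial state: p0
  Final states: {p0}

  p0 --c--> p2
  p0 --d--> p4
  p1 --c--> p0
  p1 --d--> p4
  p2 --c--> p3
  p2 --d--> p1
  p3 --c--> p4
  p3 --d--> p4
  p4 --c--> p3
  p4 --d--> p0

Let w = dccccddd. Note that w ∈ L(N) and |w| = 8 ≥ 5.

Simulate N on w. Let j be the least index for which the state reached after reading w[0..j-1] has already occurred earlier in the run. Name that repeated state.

p4

State sequence: p0 -d-> p4 -c-> p3 -c-> p4 -c-> p3 -c-> p4 -d-> p0 -d-> p4 -d-> p0
First repeat at step 3: p4 was already visited.

The earliest repeat is at step j = 3: N is in p4, which it already visited at step i = 1.
Pumping length from the standard proof: p = 5 (the number of states). The repeated state found above gives |xy| = j ≤ 5 and |y| = j − i ≥ 1.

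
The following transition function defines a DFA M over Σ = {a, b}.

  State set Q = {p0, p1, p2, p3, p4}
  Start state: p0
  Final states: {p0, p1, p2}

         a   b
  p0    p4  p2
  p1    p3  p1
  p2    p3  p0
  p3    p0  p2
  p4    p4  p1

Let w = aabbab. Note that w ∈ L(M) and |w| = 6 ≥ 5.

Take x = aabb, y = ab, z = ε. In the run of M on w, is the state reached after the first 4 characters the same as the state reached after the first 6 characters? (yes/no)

no

State sequence: p0 -a-> p4 -a-> p4 -b-> p1 -b-> p1 -a-> p3 -b-> p2

After x (step 4): p1. After xy (step 6): p2.
They differ (p1 ≠ p2), so y is not a cycle from the state after x; this split is not the one the pumping-lemma construction produces, and pumping y need not keep the string in L(M).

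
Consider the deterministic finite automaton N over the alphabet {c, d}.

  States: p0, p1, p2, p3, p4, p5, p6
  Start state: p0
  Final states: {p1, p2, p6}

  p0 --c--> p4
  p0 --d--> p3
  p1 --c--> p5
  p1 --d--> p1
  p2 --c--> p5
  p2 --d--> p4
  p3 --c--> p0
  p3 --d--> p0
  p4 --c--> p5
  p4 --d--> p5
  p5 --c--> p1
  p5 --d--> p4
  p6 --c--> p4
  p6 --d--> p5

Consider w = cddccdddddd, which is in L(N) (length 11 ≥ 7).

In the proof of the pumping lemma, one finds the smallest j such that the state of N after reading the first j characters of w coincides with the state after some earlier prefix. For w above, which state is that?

State sequence: p0 -c-> p4 -d-> p5 -d-> p4 -c-> p5 -c-> p1 -d-> p1 -d-> p1 -d-> p1 -d-> p1 -d-> p1 -d-> p1
First repeat at step 3: p4 was already visited.

The earliest repeat is at step j = 3: N is in p4, which it already visited at step i = 1.
With |Q| = 7, pigeonhole forces a state repeat no later than step 7; the substring read between the first and second visits to that state can be pumped.

p4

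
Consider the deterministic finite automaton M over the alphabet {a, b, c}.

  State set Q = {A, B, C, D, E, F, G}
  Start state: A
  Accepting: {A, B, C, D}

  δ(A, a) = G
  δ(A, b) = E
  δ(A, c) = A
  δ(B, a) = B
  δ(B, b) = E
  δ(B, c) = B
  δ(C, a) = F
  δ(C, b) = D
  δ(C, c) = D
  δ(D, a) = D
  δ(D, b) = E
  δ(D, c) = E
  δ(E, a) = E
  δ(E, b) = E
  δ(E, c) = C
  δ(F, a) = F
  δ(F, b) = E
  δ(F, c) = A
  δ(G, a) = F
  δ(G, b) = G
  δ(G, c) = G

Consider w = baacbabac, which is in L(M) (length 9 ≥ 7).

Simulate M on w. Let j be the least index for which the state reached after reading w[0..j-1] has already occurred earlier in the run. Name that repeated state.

E

Run of M on w = b a a c b a b a c:
  step 0: A  (start)
  step 1: E  (read b: A→E)
  step 2: E  (read a: E→E)   ← first repeat (E seen earlier)
  step 3: E  (read a: E→E)
  step 4: C  (read c: E→C)
  step 5: D  (read b: C→D)
  step 6: D  (read a: D→D)
  step 7: E  (read b: D→E)
  step 8: E  (read a: E→E)
  step 9: C  (read c: E→C)

The earliest repeat is at step j = 2: M is in E, which it already visited at step i = 1.
Since M has 7 states, any run of length ≥ 7 visits 7+1 states, so by pigeonhole some state repeats within the first 7 steps — that repeat gives the pumpable loop.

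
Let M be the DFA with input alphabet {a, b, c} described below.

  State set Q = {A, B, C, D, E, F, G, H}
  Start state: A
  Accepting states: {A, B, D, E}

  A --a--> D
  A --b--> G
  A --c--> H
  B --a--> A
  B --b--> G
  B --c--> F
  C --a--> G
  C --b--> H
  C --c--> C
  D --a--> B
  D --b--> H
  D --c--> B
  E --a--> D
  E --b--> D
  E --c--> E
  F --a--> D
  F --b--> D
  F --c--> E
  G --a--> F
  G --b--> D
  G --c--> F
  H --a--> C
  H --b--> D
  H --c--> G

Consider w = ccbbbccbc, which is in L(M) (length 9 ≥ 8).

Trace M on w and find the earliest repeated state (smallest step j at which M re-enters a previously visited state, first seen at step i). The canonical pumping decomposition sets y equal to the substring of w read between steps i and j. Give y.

Run of M on w = c c b b b c c b c:
  step 0: A  (start)
  step 1: H  (read c: A→H)
  step 2: G  (read c: H→G)
  step 3: D  (read b: G→D)
  step 4: H  (read b: D→H)   ← first repeat (H seen earlier)
  step 5: D  (read b: H→D)
  step 6: B  (read c: D→B)
  step 7: F  (read c: B→F)
  step 8: D  (read b: F→D)
  step 9: B  (read c: D→B)

So i = 1, j = 4, giving x = w[0:1] = c, y = w[1:4] = cbb, z = w[4:9] = bccbc.
Check: |xy| = 4 ≤ 8 and |y| = 3 ≥ 1. Reading y takes M from H back to H, so every xyⁱz is accepted.
Since M has 8 states, any run of length ≥ 8 visits 8+1 states, so by pigeonhole some state repeats within the first 8 steps — that repeat gives the pumpable loop.

cbb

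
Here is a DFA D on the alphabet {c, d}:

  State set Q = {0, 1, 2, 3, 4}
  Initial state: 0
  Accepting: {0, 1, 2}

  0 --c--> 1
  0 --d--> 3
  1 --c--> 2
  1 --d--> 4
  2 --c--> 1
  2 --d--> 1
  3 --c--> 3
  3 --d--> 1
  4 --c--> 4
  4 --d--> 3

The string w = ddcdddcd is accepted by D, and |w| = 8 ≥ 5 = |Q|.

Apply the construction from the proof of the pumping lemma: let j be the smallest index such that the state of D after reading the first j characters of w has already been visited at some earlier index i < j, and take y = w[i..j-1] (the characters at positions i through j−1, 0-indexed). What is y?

cd

State sequence: 0 -d-> 3 -d-> 1 -c-> 2 -d-> 1 -d-> 4 -d-> 3 -c-> 3 -d-> 1
First repeat at step 4: 1 was already visited.

So i = 2, j = 4, giving x = w[0:2] = dd, y = w[2:4] = cd, z = w[4:8] = ddcd.
Check: |xy| = 4 ≤ 5 and |y| = 2 ≥ 1. Reading y takes D from 1 back to 1, so every xyⁱz is accepted.
The DFA has 5 states, so the proof of the pumping lemma guarantees a repeated state among the first 5+1 visited; the segment between the two visits is the pumpable y.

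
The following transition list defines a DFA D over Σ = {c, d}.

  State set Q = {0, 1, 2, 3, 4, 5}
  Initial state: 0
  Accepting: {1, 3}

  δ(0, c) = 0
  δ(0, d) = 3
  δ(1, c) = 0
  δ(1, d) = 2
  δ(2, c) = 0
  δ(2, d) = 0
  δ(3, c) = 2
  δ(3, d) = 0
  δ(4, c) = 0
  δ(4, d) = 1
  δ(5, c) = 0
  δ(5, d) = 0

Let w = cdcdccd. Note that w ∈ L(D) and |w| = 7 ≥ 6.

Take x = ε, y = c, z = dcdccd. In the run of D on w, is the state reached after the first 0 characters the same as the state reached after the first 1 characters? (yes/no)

State sequence: 0 -c-> 0

After x (step 0): 0. After xy (step 1): 0.
They match, so y = c drives D around a cycle from 0 back to itself; pumping y any number of times keeps D in 0 before reading z, and xyⁱz ∈ L(D) for every i ≥ 0.

yes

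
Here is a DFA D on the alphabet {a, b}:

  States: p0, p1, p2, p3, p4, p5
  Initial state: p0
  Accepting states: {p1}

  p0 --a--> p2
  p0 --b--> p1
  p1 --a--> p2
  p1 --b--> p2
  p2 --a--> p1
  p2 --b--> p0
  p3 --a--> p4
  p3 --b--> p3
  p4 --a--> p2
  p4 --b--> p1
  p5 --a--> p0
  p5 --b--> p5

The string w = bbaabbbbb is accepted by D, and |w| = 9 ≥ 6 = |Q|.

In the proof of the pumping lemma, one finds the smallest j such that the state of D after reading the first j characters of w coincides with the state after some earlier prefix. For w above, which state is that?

p1

Run of D on w = b b a a b b b b b:
  step 0: p0  (start)
  step 1: p1  (read b: p0→p1)
  step 2: p2  (read b: p1→p2)
  step 3: p1  (read a: p2→p1)   ← first repeat (p1 seen earlier)
  step 4: p2  (read a: p1→p2)
  step 5: p0  (read b: p2→p0)
  step 6: p1  (read b: p0→p1)
  step 7: p2  (read b: p1→p2)
  step 8: p0  (read b: p2→p0)
  step 9: p1  (read b: p0→p1)

The earliest repeat is at step j = 3: D is in p1, which it already visited at step i = 1.
With |Q| = 6, pigeonhole forces a state repeat no later than step 6; the substring read between the first and second visits to that state can be pumped.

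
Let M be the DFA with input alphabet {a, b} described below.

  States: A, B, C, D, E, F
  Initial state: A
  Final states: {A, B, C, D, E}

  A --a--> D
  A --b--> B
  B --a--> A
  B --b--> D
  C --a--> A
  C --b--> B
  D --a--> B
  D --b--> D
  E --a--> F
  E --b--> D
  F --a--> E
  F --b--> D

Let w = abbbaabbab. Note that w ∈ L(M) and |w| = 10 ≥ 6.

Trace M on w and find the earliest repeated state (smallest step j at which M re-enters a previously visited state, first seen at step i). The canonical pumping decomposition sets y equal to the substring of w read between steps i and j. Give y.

b

State sequence: A -a-> D -b-> D -b-> D -b-> D -a-> B -a-> A -b-> B -b-> D -a-> B -b-> D
First repeat at step 2: D was already visited.

So i = 1, j = 2, giving x = w[0:1] = a, y = w[1:2] = b, z = w[2:10] = bbaabbab.
Check: |xy| = 2 ≤ 6 and |y| = 1 ≥ 1. Reading y takes M from D back to D, so every xyⁱz is accepted.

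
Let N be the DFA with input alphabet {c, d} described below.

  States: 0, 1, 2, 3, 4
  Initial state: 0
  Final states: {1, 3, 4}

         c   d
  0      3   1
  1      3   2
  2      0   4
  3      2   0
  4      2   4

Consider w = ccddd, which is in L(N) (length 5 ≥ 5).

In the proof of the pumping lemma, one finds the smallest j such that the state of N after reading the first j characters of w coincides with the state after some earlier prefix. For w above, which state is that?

State sequence: 0 -c-> 3 -c-> 2 -d-> 4 -d-> 4 -d-> 4
First repeat at step 4: 4 was already visited.

The earliest repeat is at step j = 4: N is in 4, which it already visited at step i = 3.
With |Q| = 5, pigeonhole forces a state repeat no later than step 5; the substring read between the first and second visits to that state can be pumped.

4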